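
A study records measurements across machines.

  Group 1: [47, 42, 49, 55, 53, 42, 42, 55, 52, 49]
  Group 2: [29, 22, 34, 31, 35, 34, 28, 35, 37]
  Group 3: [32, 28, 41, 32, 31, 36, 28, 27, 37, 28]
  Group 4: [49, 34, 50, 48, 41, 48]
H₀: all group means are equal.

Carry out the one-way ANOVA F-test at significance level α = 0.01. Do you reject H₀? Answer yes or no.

reject H₀: yes

Group means [48.60, 31.67, 32.00, 45.00], grand mean 38.886
SSB = Σnᵢ(x̄ᵢ−x̄)² = 2111.143; SSW = ΣΣ(x−x̄ᵢ)² = 814.400
MSB = 2111.143/3 = 703.7143; MSW = 814.400/31 = 26.2710
F = MSB/MSW = 26.7868
df = (3, 31)
p-value (upper-tail) = 0.00000
At α=0.01: p < α → reject H₀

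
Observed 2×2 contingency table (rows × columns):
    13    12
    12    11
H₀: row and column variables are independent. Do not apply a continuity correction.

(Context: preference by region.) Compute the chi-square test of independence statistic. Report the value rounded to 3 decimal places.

test statistic = 0.000

Row totals [25, 23], col totals [25, 23], n=48
χ² = (13−13.02)²/13.02 + (12−11.98)²/11.98 + (12−11.98)²/11.98 + (11−11.02)²/11.02 = 0.0001
df = 1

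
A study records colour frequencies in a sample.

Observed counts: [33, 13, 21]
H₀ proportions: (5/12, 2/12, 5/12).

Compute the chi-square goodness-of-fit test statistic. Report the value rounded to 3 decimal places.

test statistic = 2.940

n = 67; E_i = n·p_i = [27.92, 11.17, 27.92]
χ² = (33−27.92)²/27.92 + (13−11.17)²/11.17 + (21−27.92)²/27.92 = 2.9403
df = 2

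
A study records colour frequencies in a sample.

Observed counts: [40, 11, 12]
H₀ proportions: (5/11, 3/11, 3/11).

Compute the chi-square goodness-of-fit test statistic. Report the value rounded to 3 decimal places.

n = 63; E_i = n·p_i = [28.64, 17.18, 17.18]
χ² = (40−28.64)²/28.64 + (11−17.18)²/17.18 + (12−17.18)²/17.18 = 8.2963
df = 2

test statistic = 8.296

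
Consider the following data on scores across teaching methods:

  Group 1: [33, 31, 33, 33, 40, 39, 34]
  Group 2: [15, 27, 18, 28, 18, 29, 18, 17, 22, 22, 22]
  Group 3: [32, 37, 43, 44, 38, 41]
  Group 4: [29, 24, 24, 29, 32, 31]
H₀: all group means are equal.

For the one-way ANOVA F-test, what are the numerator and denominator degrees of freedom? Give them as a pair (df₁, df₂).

k = 4 groups, N = 30 total
df = (k−1, N−k) = (4−1, 30−4) = (3, 26)

degrees of freedom = [3, 26]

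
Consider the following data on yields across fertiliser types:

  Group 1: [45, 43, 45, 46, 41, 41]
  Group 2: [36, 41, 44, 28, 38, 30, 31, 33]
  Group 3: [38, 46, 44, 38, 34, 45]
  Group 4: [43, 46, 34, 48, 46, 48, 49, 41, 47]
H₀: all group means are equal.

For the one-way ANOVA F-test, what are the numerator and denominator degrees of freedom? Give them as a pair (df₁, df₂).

k = 4 groups, N = 29 total
df = (k−1, N−k) = (4−1, 29−4) = (3, 25)

degrees of freedom = [3, 25]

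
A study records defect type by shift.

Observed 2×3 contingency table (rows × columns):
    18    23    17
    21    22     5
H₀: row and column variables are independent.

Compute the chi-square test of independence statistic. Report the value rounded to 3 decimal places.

test statistic = 5.908

Row totals [58, 48], col totals [39, 45, 22], n=106
χ² = (18−21.34)²/21.34 + (23−24.62)²/24.62 + (17−12.04)²/12.04 + (21−17.66)²/17.66 + (22−20.38)²/20.38 + (5−9.96)²/9.96 = 5.9076
df = 2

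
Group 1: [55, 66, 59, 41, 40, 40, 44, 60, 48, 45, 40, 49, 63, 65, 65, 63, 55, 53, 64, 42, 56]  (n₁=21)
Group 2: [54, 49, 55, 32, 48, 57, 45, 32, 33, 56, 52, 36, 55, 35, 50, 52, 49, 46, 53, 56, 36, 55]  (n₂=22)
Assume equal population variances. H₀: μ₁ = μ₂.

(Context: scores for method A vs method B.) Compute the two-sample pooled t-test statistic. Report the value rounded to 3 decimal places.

x̄₁=53.000, s₁=9.586, n₁=21
x̄₂=47.091, s₂=8.847, n₂=22
s_p² = [20·9.586² + 21·8.847²]/41 = 84.9224
SE = √(s_p²·(1/21+1/22)) = 2.8114
t = (53.000−47.091)/2.8114 = 2.1018
df = 41

test statistic = 2.102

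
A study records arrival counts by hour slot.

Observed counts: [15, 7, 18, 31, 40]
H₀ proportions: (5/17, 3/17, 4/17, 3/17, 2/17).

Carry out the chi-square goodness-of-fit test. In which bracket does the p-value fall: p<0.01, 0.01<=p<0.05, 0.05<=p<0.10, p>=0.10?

n = 111; E_i = n·p_i = [32.65, 19.59, 26.12, 19.59, 13.06]
χ² = (15−32.65)²/32.65 + (7−19.59)²/19.59 + (18−26.12)²/26.12 + (31−19.59)²/19.59 + (40−13.06)²/13.06 = 82.3814
df = 4
p-value (upper-tail) = 0.00000
→ bracket: p<0.01

p-value bracket: p<0.01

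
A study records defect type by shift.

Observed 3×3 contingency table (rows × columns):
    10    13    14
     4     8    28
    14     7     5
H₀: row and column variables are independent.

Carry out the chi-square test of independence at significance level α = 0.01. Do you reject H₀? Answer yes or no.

Row totals [37, 40, 26], col totals [28, 28, 47], n=103
χ² = (10−10.06)²/10.06 + (13−10.06)²/10.06 + (14−16.88)²/16.88 + (4−10.87)²/10.87 + (8−10.87)²/10.87 + (28−18.25)²/18.25 + (14−7.07)²/7.07 + (7−7.07)²/7.07 + (5−11.86)²/11.86 = 22.4342
df = 4
p-value (upper-tail) = 0.00016
At α=0.01: p < α → reject H₀

reject H₀: yes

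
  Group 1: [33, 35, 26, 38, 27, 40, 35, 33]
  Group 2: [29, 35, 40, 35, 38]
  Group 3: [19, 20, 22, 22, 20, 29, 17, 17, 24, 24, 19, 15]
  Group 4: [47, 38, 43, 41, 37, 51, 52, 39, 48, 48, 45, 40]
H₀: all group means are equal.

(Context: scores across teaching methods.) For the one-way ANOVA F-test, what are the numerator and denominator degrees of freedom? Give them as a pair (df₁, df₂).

k = 4 groups, N = 37 total
df = (k−1, N−k) = (4−1, 37−4) = (3, 33)

degrees of freedom = [3, 33]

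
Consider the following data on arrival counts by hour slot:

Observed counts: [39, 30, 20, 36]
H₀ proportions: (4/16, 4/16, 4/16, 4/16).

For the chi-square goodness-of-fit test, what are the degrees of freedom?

df = k − 1 = 4 − 1 = 3

degrees of freedom = 3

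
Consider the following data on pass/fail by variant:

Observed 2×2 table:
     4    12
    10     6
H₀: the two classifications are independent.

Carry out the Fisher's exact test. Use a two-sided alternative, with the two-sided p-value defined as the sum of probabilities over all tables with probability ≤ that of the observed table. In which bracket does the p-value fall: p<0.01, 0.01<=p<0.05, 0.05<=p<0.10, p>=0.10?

Margins: r₁=16, r₂=16, c₁=14, c₂=18, n=32
p_obs = C(16,4)·C(16,10)/C(32,14); sum pmf over tables with pmf ≤ p_obs
p-value (two-sided) = 0.07317
→ bracket: 0.05<=p<0.10

p-value bracket: 0.05<=p<0.10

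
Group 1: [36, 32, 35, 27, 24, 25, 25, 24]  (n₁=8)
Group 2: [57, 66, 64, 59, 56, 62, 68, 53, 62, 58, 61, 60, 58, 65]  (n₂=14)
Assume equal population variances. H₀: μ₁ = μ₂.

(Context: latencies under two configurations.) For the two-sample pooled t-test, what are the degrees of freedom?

df = n₁ + n₂ − 2 = 8 + 14 − 2 = 20

degrees of freedom = 20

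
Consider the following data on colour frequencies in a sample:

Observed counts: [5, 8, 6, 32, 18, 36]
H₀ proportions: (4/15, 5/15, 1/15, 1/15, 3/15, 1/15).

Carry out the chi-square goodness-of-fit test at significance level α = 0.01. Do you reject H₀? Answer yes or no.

n = 105; E_i = n·p_i = [28.00, 35.00, 7.00, 7.00, 21.00, 7.00]
χ² = (5−28.00)²/28.00 + (8−35.00)²/35.00 + (6−7.00)²/7.00 + (32−7.00)²/7.00 + (18−21.00)²/21.00 + (36−7.00)²/7.00 = 249.7214
df = 5
p-value (upper-tail) = 0.00000
At α=0.01: p < α → reject H₀

reject H₀: yes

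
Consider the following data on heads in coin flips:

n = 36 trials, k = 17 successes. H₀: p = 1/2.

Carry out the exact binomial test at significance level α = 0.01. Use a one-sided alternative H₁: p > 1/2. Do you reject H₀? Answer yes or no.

Exact binomial: n=36, k=17, p₀=1/2=0.5000
P(X≥17) from Σ C(n,i)·p₀^i·(1−p₀)^(n−i)
p-value (one-sided, H₁ greater) = 0.69114
At α=0.01: p ≥ α → fail to reject H₀

reject H₀: no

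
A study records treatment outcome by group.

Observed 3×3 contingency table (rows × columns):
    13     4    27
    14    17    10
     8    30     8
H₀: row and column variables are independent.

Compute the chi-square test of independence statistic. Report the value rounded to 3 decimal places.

test statistic = 35.154

Row totals [44, 41, 46], col totals [35, 51, 45], n=131
χ² = (13−11.76)²/11.76 + (4−17.13)²/17.13 + (27−15.11)²/15.11 + (14−10.95)²/10.95 + (17−15.96)²/15.96 + (10−14.08)²/14.08 + (8−12.29)²/12.29 + (30−17.91)²/17.91 + (8−15.80)²/15.80 = 35.1539
df = 4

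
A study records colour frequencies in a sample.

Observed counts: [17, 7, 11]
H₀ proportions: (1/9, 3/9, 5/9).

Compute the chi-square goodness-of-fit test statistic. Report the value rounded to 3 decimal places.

n = 35; E_i = n·p_i = [3.89, 11.67, 19.44]
χ² = (17−3.89)²/3.89 + (7−11.67)²/11.67 + (11−19.44)²/19.44 = 49.7371
df = 2

test statistic = 49.737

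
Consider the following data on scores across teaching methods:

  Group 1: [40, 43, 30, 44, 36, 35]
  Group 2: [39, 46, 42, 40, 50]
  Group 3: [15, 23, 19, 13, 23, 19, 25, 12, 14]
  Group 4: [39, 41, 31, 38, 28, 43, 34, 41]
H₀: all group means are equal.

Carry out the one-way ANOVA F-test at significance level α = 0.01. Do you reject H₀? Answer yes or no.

reject H₀: yes

Group means [38.00, 43.40, 18.11, 36.88], grand mean 32.250
SSB = Σnᵢ(x̄ᵢ−x̄)² = 2790.286; SSW = ΣΣ(x−x̄ᵢ)² = 610.964
MSB = 2790.286/3 = 930.0954; MSW = 610.964/24 = 25.4568
F = MSB/MSW = 36.5362
df = (3, 24)
p-value (upper-tail) = 0.00000
At α=0.01: p < α → reject H₀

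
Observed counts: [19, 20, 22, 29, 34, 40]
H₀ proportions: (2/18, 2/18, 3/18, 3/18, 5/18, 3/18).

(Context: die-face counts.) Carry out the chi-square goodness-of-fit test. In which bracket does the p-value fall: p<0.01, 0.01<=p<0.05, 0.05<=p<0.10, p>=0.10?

p-value bracket: 0.05<=p<0.10

n = 164; E_i = n·p_i = [18.22, 18.22, 27.33, 27.33, 45.56, 27.33]
χ² = (19−18.22)²/18.22 + (20−18.22)²/18.22 + (22−27.33)²/27.33 + (29−27.33)²/27.33 + (34−45.56)²/45.56 + (40−27.33)²/27.33 = 10.1500
df = 5
p-value (upper-tail) = 0.07109
→ bracket: 0.05<=p<0.10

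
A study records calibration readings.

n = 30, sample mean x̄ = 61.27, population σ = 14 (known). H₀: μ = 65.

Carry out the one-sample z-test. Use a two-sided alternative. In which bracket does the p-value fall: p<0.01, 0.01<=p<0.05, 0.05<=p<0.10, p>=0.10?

SE = σ/√n = 14/√30 = 2.5560
z = (x̄−μ₀)/SE = (61.27−65)/2.5560 = -1.4593
p-value (two-sided) = 0.14449
→ bracket: p>=0.10

p-value bracket: p>=0.10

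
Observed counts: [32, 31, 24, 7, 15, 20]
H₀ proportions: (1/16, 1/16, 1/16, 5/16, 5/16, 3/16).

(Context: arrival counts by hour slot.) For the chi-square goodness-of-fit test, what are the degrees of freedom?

df = k − 1 = 6 − 1 = 5

degrees of freedom = 5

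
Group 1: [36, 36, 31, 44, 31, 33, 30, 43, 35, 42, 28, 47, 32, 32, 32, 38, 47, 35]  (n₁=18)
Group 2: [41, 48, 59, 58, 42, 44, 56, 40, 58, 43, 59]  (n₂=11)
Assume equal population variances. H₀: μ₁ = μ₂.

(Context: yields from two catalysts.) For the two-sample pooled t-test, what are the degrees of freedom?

df = n₁ + n₂ − 2 = 18 + 11 − 2 = 27

degrees of freedom = 27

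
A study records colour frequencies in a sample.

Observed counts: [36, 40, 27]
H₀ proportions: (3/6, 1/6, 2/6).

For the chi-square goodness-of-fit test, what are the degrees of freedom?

degrees of freedom = 2

df = k − 1 = 3 − 1 = 2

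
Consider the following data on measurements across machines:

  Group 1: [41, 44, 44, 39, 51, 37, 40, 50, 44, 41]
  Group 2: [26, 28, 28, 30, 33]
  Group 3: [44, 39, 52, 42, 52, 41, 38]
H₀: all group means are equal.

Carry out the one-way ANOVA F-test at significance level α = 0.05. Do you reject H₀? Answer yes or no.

Group means [43.10, 29.00, 44.00], grand mean 40.182
SSB = Σnᵢ(x̄ᵢ−x̄)² = 812.373; SSW = ΣΣ(x−x̄ᵢ)² = 414.900
MSB = 812.373/2 = 406.1864; MSW = 414.900/19 = 21.8368
F = MSB/MSW = 18.6010
df = (2, 19)
p-value (upper-tail) = 0.00003
At α=0.05: p < α → reject H₀

reject H₀: yes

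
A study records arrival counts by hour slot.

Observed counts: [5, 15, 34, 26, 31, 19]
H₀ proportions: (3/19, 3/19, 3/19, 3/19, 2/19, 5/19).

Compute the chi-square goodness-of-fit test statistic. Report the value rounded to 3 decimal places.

test statistic = 52.210

n = 130; E_i = n·p_i = [20.53, 20.53, 20.53, 20.53, 13.68, 34.21]
χ² = (5−20.53)²/20.53 + (15−20.53)²/20.53 + (34−20.53)²/20.53 + (26−20.53)²/20.53 + (31−13.68)²/13.68 + (19−34.21)²/34.21 = 52.2100
df = 5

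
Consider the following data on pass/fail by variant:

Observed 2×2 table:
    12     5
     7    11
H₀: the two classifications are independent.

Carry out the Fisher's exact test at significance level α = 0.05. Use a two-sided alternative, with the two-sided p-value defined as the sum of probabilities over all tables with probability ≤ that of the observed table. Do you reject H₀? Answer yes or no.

reject H₀: no

Margins: r₁=17, r₂=18, c₁=19, c₂=16, n=35
p_obs = C(17,12)·C(18,7)/C(35,19); sum pmf over tables with pmf ≤ p_obs
p-value (two-sided) = 0.09222
At α=0.05: p ≥ α → fail to reject H₀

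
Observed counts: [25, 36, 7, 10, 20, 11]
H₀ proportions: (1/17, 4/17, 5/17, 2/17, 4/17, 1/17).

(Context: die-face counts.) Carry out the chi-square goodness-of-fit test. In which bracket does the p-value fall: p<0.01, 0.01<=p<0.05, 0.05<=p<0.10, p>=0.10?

p-value bracket: p<0.01

n = 109; E_i = n·p_i = [6.41, 25.65, 32.06, 12.82, 25.65, 6.41]
χ² = (25−6.41)²/6.41 + (36−25.65)²/25.65 + (7−32.06)²/32.06 + (10−12.82)²/12.82 + (20−25.65)²/25.65 + (11−6.41)²/6.41 = 82.8037
df = 5
p-value (upper-tail) = 0.00000
→ bracket: p<0.01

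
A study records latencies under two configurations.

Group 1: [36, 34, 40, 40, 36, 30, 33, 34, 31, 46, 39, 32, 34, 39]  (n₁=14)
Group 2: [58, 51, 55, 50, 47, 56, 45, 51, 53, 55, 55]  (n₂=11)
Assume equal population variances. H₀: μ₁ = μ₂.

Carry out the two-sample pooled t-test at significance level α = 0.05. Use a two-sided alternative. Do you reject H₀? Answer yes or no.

x̄₁=36.000, s₁=4.368, n₁=14
x̄₂=52.364, s₂=3.982, n₂=11
s_p² = [13·4.368² + 10·3.982²]/23 = 17.6759
SE = √(s_p²·(1/14+1/11)) = 1.6939
t = (36.000−52.364)/1.6939 = -9.6601
df = 23
p-value (two-sided) = 0.00000
At α=0.05: p < α → reject H₀

reject H₀: yes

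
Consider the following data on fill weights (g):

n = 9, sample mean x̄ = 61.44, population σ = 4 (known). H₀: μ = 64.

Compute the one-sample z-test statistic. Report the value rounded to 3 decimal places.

test statistic = -1.920

SE = σ/√n = 4/√9 = 1.3333
z = (x̄−μ₀)/SE = (61.44−64)/1.3333 = -1.9200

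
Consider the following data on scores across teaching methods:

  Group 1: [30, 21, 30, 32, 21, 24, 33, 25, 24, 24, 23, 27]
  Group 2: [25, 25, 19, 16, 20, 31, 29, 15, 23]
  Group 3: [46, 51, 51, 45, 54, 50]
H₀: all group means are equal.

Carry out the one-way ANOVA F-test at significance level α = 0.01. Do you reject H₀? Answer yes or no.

reject H₀: yes

Group means [26.17, 22.56, 49.50], grand mean 30.148
SSB = Σnᵢ(x̄ᵢ−x̄)² = 2956.019; SSW = ΣΣ(x−x̄ᵢ)² = 491.389
MSB = 2956.019/2 = 1478.0093; MSW = 491.389/24 = 20.4745
F = MSB/MSW = 72.1877
df = (2, 24)
p-value (upper-tail) = 0.00000
At α=0.01: p < α → reject H₀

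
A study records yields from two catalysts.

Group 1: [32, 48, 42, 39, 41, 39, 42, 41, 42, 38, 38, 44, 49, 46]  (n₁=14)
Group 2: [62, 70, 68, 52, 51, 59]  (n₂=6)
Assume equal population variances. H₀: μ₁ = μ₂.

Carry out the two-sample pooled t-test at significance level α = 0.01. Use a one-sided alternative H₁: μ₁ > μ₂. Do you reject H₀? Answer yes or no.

reject H₀: no

x̄₁=41.500, s₁=4.416, n₁=14
x̄₂=60.333, s₂=7.916, n₂=6
s_p² = [13·4.416² + 5·7.916²]/18 = 31.4907
SE = √(s_p²·(1/14+1/6)) = 2.7382
t = (41.500−60.333)/2.7382 = -6.8780
df = 18
p-value (one-sided, H₁ greater) = 1.00000
At α=0.01: p ≥ α → fail to reject H₀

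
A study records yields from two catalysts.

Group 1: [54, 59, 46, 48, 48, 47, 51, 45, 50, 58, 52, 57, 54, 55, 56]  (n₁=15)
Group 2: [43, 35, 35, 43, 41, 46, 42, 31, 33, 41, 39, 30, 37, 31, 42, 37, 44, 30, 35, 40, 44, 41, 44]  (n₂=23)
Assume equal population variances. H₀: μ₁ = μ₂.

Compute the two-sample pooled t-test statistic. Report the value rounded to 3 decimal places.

test statistic = 8.404

x̄₁=52.000, s₁=4.551, n₁=15
x̄₂=38.435, s₂=5.053, n₂=23
s_p² = [14·4.551² + 22·5.053²]/36 = 23.6570
SE = √(s_p²·(1/15+1/23)) = 1.6142
t = (52.000−38.435)/1.6142 = 8.4036
df = 36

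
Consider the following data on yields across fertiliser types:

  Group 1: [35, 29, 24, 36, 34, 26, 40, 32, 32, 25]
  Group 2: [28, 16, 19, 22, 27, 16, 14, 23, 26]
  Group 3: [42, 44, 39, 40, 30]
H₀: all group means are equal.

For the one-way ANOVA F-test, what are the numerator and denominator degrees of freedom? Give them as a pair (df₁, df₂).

k = 3 groups, N = 24 total
df = (k−1, N−k) = (3−1, 24−3) = (2, 21)

degrees of freedom = [2, 21]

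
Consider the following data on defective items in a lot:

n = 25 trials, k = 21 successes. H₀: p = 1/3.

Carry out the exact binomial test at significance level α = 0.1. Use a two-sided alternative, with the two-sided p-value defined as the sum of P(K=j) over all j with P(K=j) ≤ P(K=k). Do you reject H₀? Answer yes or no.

reject H₀: yes

Exact binomial: n=25, k=21, p₀=1/3=0.3333
P(X=j) = C(n,j)·p₀^j·(1−p₀)^(n−j); p = Σ P(X=j) over j with P(X=j) ≤ P(X=21)
p-value (two-sided) = 0.00000
At α=0.1: p < α → reject H₀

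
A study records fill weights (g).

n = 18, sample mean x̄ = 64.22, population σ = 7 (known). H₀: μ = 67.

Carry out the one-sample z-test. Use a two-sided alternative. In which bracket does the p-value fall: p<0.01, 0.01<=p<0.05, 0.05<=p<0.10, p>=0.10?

SE = σ/√n = 7/√18 = 1.6499
z = (x̄−μ₀)/SE = (64.22−67)/1.6499 = -1.6849
p-value (two-sided) = 0.09200
→ bracket: 0.05<=p<0.10

p-value bracket: 0.05<=p<0.10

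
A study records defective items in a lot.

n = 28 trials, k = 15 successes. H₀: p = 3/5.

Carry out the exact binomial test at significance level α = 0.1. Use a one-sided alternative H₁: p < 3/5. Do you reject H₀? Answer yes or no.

Exact binomial: n=28, k=15, p₀=3/5=0.6000
P(X≤15) from Σ C(n,i)·p₀^i·(1−p₀)^(n−i)
p-value (one-sided, H₁ less) = 0.30499
At α=0.1: p ≥ α → fail to reject H₀

reject H₀: no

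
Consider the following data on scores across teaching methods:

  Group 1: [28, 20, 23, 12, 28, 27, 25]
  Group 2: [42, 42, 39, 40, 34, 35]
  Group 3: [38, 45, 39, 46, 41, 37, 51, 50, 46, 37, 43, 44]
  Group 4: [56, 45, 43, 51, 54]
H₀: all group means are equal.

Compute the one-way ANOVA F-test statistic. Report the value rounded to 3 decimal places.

test statistic = 34.068

Group means [23.29, 38.67, 43.08, 49.80], grand mean 38.700
SSB = Σnᵢ(x̄ᵢ−x̄)² = 2509.821; SSW = ΣΣ(x−x̄ᵢ)² = 638.479
MSB = 2509.821/3 = 836.6071; MSW = 638.479/26 = 24.5569
F = MSB/MSW = 34.0682
df = (3, 26)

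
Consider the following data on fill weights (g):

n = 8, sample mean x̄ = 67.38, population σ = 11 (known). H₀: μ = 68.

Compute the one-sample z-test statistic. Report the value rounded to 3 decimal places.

SE = σ/√n = 11/√8 = 3.8891
z = (x̄−μ₀)/SE = (67.38−68)/3.8891 = -0.1594

test statistic = -0.159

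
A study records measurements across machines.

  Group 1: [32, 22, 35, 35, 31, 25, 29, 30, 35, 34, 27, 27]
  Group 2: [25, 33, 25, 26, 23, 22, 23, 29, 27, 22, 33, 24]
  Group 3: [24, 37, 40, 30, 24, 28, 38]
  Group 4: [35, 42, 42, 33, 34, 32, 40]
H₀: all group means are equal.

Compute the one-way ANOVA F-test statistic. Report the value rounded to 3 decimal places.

test statistic = 8.050

Group means [30.17, 26.00, 31.57, 36.86], grand mean 30.342
SSB = Σnᵢ(x̄ᵢ−x̄)² = 534.315; SSW = ΣΣ(x−x̄ᵢ)² = 752.238
MSB = 534.315/3 = 178.1048; MSW = 752.238/34 = 22.1246
F = MSB/MSW = 8.0501
df = (3, 34)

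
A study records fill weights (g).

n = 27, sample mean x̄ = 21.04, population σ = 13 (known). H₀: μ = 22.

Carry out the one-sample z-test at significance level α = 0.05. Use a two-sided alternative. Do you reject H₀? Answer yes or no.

reject H₀: no

SE = σ/√n = 13/√27 = 2.5019
z = (x̄−μ₀)/SE = (21.04−22)/2.5019 = -0.3837
p-value (two-sided) = 0.70119
At α=0.05: p ≥ α → fail to reject H₀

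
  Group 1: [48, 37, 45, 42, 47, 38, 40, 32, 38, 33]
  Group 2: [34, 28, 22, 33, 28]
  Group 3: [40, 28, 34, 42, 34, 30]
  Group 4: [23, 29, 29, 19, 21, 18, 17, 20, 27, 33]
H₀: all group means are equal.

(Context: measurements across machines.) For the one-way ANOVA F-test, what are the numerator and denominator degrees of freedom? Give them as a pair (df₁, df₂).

degrees of freedom = [3, 27]

k = 4 groups, N = 31 total
df = (k−1, N−k) = (4−1, 31−4) = (3, 27)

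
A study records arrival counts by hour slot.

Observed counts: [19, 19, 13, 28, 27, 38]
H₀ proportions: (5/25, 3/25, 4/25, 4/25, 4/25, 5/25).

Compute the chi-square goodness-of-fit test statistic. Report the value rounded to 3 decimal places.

n = 144; E_i = n·p_i = [28.80, 17.28, 23.04, 23.04, 23.04, 28.80]
χ² = (19−28.80)²/28.80 + (19−17.28)²/17.28 + (13−23.04)²/23.04 + (28−23.04)²/23.04 + (27−23.04)²/23.04 + (38−28.80)²/28.80 = 12.5683
df = 5

test statistic = 12.568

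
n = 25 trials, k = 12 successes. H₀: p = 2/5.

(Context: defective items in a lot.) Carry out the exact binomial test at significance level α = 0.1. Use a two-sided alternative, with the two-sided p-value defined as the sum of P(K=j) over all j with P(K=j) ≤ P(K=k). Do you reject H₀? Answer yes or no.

reject H₀: no

Exact binomial: n=25, k=12, p₀=2/5=0.4000
P(X=j) = C(n,j)·p₀^j·(1−p₀)^(n−j); p = Σ P(X=j) over j with P(X=j) ≤ P(X=12)
p-value (two-sided) = 0.42127
At α=0.1: p ≥ α → fail to reject H₀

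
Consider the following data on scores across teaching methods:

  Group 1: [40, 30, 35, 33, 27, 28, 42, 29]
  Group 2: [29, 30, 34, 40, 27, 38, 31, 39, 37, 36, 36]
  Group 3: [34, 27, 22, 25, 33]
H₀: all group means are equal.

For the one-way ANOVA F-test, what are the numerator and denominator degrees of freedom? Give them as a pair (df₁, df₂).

k = 3 groups, N = 24 total
df = (k−1, N−k) = (3−1, 24−3) = (2, 21)

degrees of freedom = [2, 21]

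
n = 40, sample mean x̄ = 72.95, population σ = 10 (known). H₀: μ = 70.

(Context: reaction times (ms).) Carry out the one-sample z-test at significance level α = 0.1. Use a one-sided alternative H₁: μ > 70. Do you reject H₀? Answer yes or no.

reject H₀: yes

SE = σ/√n = 10/√40 = 1.5811
z = (x̄−μ₀)/SE = (72.95−70)/1.5811 = 1.8657
p-value (one-sided, H₁ greater) = 0.03104
At α=0.1: p < α → reject H₀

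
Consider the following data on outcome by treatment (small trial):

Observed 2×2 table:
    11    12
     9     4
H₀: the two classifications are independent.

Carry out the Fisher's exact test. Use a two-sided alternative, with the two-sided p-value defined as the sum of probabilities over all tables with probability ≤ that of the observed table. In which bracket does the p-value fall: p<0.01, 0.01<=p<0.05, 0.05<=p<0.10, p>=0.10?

p-value bracket: p>=0.10

Margins: r₁=23, r₂=13, c₁=20, c₂=16, n=36
p_obs = C(23,11)·C(13,9)/C(36,20); sum pmf over tables with pmf ≤ p_obs
p-value (two-sided) = 0.30135
→ bracket: p>=0.10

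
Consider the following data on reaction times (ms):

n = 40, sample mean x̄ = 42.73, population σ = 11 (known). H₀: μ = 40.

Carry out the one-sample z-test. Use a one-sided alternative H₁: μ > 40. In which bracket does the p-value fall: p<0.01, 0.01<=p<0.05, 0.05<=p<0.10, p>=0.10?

SE = σ/√n = 11/√40 = 1.7393
z = (x̄−μ₀)/SE = (42.73−40)/1.7393 = 1.5696
p-value (one-sided, H₁ greater) = 0.05825
→ bracket: 0.05<=p<0.10

p-value bracket: 0.05<=p<0.10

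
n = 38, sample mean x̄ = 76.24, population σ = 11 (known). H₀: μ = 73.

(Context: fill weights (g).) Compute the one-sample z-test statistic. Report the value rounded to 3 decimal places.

SE = σ/√n = 11/√38 = 1.7844
z = (x̄−μ₀)/SE = (76.24−73)/1.7844 = 1.8157

test statistic = 1.816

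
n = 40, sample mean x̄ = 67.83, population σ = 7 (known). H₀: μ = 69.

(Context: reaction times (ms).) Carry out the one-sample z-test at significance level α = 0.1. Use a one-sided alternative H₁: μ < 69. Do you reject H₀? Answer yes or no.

SE = σ/√n = 7/√40 = 1.1068
z = (x̄−μ₀)/SE = (67.83−69)/1.1068 = -1.0571
p-value (one-sided, H₁ less) = 0.14523
At α=0.1: p ≥ α → fail to reject H₀

reject H₀: no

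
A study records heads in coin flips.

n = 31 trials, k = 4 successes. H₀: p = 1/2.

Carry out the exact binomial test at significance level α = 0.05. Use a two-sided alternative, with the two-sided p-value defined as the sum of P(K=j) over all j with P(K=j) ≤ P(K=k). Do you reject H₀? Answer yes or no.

reject H₀: yes

Exact binomial: n=31, k=4, p₀=1/2=0.5000
P(X=j) = C(n,j)·p₀^j·(1−p₀)^(n−j); p = Σ P(X=j) over j with P(X=j) ≤ P(X=4)
p-value (two-sided) = 0.00003
At α=0.05: p < α → reject H₀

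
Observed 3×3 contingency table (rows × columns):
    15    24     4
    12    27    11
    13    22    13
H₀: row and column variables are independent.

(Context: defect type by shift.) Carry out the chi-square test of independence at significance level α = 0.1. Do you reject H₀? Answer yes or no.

Row totals [43, 50, 48], col totals [40, 73, 28], n=141
χ² = (15−12.20)²/12.20 + (24−22.26)²/22.26 + (4−8.54)²/8.54 + (12−14.18)²/14.18 + (27−25.89)²/25.89 + (11−9.93)²/9.93 + (13−13.62)²/13.62 + (22−24.85)²/24.85 + (13−9.53)²/9.53 = 5.3084
df = 4
p-value (upper-tail) = 0.25709
At α=0.1: p ≥ α → fail to reject H₀

reject H₀: no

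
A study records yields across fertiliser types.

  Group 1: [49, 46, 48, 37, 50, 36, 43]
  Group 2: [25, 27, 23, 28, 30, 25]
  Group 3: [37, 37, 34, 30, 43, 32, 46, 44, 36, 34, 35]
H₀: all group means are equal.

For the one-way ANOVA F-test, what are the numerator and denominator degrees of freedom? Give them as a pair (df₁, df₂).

degrees of freedom = [2, 21]

k = 3 groups, N = 24 total
df = (k−1, N−k) = (3−1, 24−3) = (2, 21)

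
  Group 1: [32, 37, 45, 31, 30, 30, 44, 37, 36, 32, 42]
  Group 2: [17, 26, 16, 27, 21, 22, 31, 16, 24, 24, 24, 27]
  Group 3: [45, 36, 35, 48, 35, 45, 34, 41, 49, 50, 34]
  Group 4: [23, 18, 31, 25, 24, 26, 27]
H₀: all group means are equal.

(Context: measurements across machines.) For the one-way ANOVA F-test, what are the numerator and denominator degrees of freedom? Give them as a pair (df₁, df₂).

degrees of freedom = [3, 37]

k = 4 groups, N = 41 total
df = (k−1, N−k) = (4−1, 41−4) = (3, 37)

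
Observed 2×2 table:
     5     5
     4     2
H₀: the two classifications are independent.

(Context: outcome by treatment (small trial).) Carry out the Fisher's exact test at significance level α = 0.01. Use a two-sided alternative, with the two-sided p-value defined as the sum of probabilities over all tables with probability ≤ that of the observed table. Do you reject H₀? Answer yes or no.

Margins: r₁=10, r₂=6, c₁=9, c₂=7, n=16
p_obs = C(10,5)·C(6,4)/C(16,9); sum pmf over tables with pmf ≤ p_obs
p-value (two-sided) = 0.63287
At α=0.01: p ≥ α → fail to reject H₀

reject H₀: no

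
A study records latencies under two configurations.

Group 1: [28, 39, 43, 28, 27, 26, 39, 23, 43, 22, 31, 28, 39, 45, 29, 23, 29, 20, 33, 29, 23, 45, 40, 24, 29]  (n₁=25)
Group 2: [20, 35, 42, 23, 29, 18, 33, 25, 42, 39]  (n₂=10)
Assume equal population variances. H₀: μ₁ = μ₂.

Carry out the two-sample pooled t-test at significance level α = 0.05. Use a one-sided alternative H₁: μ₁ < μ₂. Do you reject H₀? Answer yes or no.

reject H₀: no

x̄₁=31.400, s₁=7.853, n₁=25
x̄₂=30.600, s₂=8.934, n₂=10
s_p² = [24·7.853² + 9·8.934²]/33 = 66.6182
SE = √(s_p²·(1/25+1/10)) = 3.0539
t = (31.400−30.600)/3.0539 = 0.2620
df = 33
p-value (one-sided, H₁ less) = 0.60251
At α=0.05: p ≥ α → fail to reject H₀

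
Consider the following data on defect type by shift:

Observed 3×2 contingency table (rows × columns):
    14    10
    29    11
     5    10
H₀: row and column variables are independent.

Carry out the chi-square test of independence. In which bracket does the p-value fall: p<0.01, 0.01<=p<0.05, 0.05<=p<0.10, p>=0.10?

p-value bracket: 0.01<=p<0.05

Row totals [24, 40, 15], col totals [48, 31], n=79
χ² = (14−14.58)²/14.58 + (10−9.42)²/9.42 + (29−24.30)²/24.30 + (11−15.70)²/15.70 + (5−9.11)²/9.11 + (10−5.89)²/5.89 = 7.1041
df = 2
p-value (upper-tail) = 0.02867
→ bracket: 0.01<=p<0.05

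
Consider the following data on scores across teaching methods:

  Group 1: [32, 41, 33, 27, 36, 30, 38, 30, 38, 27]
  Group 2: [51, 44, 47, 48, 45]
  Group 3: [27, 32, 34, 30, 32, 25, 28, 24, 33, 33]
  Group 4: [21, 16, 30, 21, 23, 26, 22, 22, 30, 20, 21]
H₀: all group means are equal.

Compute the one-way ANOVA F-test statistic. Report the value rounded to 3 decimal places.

test statistic = 40.891

Group means [33.20, 47.00, 29.80, 22.91], grand mean 31.028
SSB = Σnᵢ(x̄ᵢ−x̄)² = 2062.863; SSW = ΣΣ(x−x̄ᵢ)² = 538.109
MSB = 2062.863/3 = 687.6210; MSW = 538.109/32 = 16.8159
F = MSB/MSW = 40.8911
df = (3, 32)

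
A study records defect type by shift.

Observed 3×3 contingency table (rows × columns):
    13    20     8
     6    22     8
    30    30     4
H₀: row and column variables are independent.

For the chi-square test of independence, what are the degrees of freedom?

df = (r−1)(c−1) = (3−1)·(3−1) = 4

degrees of freedom = 4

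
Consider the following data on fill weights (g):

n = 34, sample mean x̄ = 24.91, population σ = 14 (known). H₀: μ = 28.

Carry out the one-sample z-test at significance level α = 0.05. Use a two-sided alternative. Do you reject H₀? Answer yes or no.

reject H₀: no

SE = σ/√n = 14/√34 = 2.4010
z = (x̄−μ₀)/SE = (24.91−28)/2.4010 = -1.2870
p-value (two-sided) = 0.19810
At α=0.05: p ≥ α → fail to reject H₀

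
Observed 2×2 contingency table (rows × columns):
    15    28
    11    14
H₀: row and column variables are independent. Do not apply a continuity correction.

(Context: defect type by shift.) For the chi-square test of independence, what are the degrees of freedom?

df = (r−1)(c−1) = (2−1)·(2−1) = 1

degrees of freedom = 1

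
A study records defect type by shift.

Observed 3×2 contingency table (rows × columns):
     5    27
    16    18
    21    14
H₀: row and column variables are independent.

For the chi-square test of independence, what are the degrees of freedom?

degrees of freedom = 2

df = (r−1)(c−1) = (3−1)·(2−1) = 2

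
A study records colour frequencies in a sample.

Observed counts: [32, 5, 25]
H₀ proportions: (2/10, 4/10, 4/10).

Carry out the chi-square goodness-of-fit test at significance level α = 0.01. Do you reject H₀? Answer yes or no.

n = 62; E_i = n·p_i = [12.40, 24.80, 24.80]
χ² = (32−12.40)²/12.40 + (5−24.80)²/24.80 + (25−24.80)²/24.80 = 46.7903
df = 2
p-value (upper-tail) = 0.00000
At α=0.01: p < α → reject H₀

reject H₀: yes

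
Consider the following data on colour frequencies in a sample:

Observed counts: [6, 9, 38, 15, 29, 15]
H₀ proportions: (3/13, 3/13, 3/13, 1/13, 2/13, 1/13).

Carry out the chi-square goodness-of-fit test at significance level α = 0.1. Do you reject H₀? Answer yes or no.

reject H₀: yes

n = 112; E_i = n·p_i = [25.85, 25.85, 25.85, 8.62, 17.23, 8.62]
χ² = (6−25.85)²/25.85 + (9−25.85)²/25.85 + (38−25.85)²/25.85 + (15−8.62)²/8.62 + (29−17.23)²/17.23 + (15−8.62)²/8.62 = 49.4360
df = 5
p-value (upper-tail) = 0.00000
At α=0.1: p < α → reject H₀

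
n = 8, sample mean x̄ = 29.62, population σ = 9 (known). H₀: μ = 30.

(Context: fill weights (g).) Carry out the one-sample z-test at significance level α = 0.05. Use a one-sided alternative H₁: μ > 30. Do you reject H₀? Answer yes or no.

SE = σ/√n = 9/√8 = 3.1820
z = (x̄−μ₀)/SE = (29.62−30)/3.1820 = -0.1194
p-value (one-sided, H₁ greater) = 0.54753
At α=0.05: p ≥ α → fail to reject H₀

reject H₀: no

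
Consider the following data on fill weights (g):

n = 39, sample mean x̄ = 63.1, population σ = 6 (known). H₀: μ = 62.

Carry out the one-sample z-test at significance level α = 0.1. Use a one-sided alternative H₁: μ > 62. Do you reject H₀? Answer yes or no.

SE = σ/√n = 6/√39 = 0.9608
z = (x̄−μ₀)/SE = (63.1−62)/0.9608 = 1.1449
p-value (one-sided, H₁ greater) = 0.12612
At α=0.1: p ≥ α → fail to reject H₀

reject H₀: no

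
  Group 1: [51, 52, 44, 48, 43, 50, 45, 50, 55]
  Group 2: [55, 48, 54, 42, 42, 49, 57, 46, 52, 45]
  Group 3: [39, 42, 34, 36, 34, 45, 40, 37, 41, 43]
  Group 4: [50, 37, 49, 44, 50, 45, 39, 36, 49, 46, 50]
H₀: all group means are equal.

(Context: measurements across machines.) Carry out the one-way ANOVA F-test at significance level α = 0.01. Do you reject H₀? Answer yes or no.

reject H₀: yes

Group means [48.67, 49.00, 39.10, 45.00], grand mean 45.350
SSB = Σnᵢ(x̄ᵢ−x̄)² = 624.200; SSW = ΣΣ(x−x̄ᵢ)² = 804.900
MSB = 624.200/3 = 208.0667; MSW = 804.900/36 = 22.3583
F = MSB/MSW = 9.3060
df = (3, 36)
p-value (upper-tail) = 0.00011
At α=0.01: p < α → reject H₀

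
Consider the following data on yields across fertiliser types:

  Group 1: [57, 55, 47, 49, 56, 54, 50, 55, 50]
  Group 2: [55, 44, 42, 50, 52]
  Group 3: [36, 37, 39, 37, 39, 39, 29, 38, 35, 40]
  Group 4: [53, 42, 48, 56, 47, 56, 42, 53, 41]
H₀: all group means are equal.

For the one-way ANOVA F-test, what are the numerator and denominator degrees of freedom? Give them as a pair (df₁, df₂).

degrees of freedom = [3, 29]

k = 4 groups, N = 33 total
df = (k−1, N−k) = (4−1, 33−4) = (3, 29)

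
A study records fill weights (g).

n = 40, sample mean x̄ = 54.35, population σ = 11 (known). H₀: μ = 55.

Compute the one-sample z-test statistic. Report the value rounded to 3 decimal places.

test statistic = -0.374

SE = σ/√n = 11/√40 = 1.7393
z = (x̄−μ₀)/SE = (54.35−55)/1.7393 = -0.3737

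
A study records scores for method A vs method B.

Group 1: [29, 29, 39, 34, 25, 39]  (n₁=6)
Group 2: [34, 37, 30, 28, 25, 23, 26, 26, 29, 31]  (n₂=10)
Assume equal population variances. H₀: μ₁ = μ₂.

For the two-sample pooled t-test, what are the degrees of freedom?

df = n₁ + n₂ − 2 = 6 + 10 − 2 = 14

degrees of freedom = 14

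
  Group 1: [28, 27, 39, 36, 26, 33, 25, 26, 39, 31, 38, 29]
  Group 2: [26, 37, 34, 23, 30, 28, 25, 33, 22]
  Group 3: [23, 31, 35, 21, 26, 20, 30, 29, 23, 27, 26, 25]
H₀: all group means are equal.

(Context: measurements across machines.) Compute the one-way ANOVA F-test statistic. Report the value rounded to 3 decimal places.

test statistic = 3.125

Group means [31.42, 28.67, 26.33], grand mean 28.818
SSB = Σnᵢ(x̄ᵢ−x̄)² = 155.326; SSW = ΣΣ(x−x̄ᵢ)² = 745.583
MSB = 155.326/2 = 77.6629; MSW = 745.583/30 = 24.8528
F = MSB/MSW = 3.1249
df = (2, 30)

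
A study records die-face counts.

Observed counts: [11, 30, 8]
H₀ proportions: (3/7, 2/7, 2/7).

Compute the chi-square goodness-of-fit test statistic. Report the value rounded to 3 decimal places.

test statistic = 25.619

n = 49; E_i = n·p_i = [21.00, 14.00, 14.00]
χ² = (11−21.00)²/21.00 + (30−14.00)²/14.00 + (8−14.00)²/14.00 = 25.6190
df = 2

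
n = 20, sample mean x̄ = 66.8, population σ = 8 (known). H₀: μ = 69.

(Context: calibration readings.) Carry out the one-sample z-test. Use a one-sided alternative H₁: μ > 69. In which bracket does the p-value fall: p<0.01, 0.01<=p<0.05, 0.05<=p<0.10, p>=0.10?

p-value bracket: p>=0.10

SE = σ/√n = 8/√20 = 1.7889
z = (x̄−μ₀)/SE = (66.8−69)/1.7889 = -1.2298
p-value (one-sided, H₁ greater) = 0.89062
→ bracket: p>=0.10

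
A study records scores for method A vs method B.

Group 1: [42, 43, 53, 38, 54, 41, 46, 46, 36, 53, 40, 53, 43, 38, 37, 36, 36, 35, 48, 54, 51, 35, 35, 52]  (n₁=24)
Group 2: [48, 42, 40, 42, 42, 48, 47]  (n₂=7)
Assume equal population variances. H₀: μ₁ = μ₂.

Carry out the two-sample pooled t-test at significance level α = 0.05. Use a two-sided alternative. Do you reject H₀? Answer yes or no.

reject H₀: no

x̄₁=43.542, s₁=7.108, n₁=24
x̄₂=44.143, s₂=3.388, n₂=7
s_p² = [23·7.108² + 6·3.388²]/29 = 42.4419
SE = √(s_p²·(1/24+1/7)) = 2.7985
t = (43.542−44.143)/2.7985 = -0.2148
df = 29
p-value (two-sided) = 0.83141
At α=0.05: p ≥ α → fail to reject H₀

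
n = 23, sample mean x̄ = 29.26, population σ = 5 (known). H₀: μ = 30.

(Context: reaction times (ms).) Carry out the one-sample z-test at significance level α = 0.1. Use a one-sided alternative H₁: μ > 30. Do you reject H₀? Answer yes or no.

reject H₀: no

SE = σ/√n = 5/√23 = 1.0426
z = (x̄−μ₀)/SE = (29.26−30)/1.0426 = -0.7098
p-value (one-sided, H₁ greater) = 0.76108
At α=0.1: p ≥ α → fail to reject H₀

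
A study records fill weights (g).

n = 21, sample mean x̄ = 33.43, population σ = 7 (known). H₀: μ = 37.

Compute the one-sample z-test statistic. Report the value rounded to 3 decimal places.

SE = σ/√n = 7/√21 = 1.5275
z = (x̄−μ₀)/SE = (33.43−37)/1.5275 = -2.3371

test statistic = -2.337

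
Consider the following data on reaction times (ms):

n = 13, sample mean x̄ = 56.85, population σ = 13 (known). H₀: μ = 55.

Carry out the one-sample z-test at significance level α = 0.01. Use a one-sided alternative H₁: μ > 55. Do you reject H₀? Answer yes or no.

SE = σ/√n = 13/√13 = 3.6056
z = (x̄−μ₀)/SE = (56.85−55)/3.6056 = 0.5131
p-value (one-sided, H₁ greater) = 0.30394
At α=0.01: p ≥ α → fail to reject H₀

reject H₀: no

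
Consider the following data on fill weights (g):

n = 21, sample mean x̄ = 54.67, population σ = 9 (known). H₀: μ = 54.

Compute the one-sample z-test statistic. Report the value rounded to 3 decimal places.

test statistic = 0.341

SE = σ/√n = 9/√21 = 1.9640
z = (x̄−μ₀)/SE = (54.67−54)/1.9640 = 0.3411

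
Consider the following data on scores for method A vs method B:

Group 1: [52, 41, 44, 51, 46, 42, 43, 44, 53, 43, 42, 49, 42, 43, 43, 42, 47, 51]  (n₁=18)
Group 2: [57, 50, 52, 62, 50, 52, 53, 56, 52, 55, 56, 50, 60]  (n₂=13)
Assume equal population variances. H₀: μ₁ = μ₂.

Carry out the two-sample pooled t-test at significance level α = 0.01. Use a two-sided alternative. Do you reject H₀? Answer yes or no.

reject H₀: yes

x̄₁=45.444, s₁=4.003, n₁=18
x̄₂=54.231, s₂=3.855, n₂=13
s_p² = [17·4.003² + 12·3.855²]/29 = 15.5432
SE = √(s_p²·(1/18+1/13)) = 1.4350
t = (45.444−54.231)/1.4350 = -6.1230
df = 29
p-value (two-sided) = 0.00000
At α=0.01: p < α → reject H₀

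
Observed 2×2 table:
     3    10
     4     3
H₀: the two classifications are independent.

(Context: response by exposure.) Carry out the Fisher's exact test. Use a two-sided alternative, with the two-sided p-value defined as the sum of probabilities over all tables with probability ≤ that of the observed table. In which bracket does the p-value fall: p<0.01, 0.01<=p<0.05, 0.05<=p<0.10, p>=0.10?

Margins: r₁=13, r₂=7, c₁=7, c₂=13, n=20
p_obs = C(13,3)·C(7,4)/C(20,7); sum pmf over tables with pmf ≤ p_obs
p-value (two-sided) = 0.17358
→ bracket: p>=0.10

p-value bracket: p>=0.10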